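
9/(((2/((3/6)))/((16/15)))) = 12/5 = 2.40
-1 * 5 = -5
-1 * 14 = -14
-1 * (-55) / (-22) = -5 / 2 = -2.50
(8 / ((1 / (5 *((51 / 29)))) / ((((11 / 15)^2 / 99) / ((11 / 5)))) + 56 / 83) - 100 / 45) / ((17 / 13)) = -15823964 / 10088973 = -1.57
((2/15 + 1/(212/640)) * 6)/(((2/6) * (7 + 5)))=1253/265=4.73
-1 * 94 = -94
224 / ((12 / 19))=1064 / 3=354.67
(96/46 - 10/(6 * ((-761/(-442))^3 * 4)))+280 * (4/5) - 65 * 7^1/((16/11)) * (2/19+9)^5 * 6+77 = -70755107138983465472645639/602366835358066488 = -117461823.90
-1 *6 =-6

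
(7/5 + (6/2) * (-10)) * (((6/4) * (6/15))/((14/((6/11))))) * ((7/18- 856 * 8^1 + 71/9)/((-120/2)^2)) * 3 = 320099/84000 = 3.81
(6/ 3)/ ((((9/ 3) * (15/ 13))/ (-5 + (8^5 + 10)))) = 852098/ 45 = 18935.51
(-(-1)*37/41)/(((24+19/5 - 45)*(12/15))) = -0.07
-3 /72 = -1 /24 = -0.04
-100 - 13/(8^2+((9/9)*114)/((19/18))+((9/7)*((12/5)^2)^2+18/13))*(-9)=-1222081825/12287362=-99.46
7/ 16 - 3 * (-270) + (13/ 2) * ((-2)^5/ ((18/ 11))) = 98399/ 144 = 683.33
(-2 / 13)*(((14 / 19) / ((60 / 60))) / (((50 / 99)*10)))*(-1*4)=2772 / 30875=0.09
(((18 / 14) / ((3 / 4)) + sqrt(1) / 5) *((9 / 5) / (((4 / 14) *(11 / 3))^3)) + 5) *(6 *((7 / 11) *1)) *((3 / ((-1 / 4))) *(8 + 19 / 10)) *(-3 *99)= 32589324621 / 30250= 1077333.05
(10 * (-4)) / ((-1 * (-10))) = -4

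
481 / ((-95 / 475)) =-2405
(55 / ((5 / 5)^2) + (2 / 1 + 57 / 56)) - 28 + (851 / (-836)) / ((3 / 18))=279845 / 11704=23.91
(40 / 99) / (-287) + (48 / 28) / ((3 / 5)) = 81140 / 28413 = 2.86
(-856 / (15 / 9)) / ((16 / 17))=-5457 / 10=-545.70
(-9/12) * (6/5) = -9/10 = -0.90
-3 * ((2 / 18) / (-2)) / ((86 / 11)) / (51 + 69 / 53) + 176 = 22885685 / 130032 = 176.00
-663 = -663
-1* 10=-10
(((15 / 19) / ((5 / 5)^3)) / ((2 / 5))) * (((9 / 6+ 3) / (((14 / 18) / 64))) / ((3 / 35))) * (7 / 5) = 226800 / 19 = 11936.84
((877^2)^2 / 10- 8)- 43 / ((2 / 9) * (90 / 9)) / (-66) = 59155941856.39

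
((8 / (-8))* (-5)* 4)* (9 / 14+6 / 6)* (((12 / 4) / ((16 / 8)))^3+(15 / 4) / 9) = 1495 / 12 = 124.58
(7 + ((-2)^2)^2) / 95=23 / 95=0.24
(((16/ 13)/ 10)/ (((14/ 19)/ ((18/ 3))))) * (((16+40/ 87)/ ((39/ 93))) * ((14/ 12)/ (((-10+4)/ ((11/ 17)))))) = -18555856/ 3749265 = -4.95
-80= -80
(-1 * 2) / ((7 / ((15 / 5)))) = -6 / 7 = -0.86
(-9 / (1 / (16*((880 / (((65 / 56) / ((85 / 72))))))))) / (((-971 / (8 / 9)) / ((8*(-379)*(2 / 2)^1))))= -357736.87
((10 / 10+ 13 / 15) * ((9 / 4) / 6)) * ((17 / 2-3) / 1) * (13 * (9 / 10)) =9009 / 200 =45.04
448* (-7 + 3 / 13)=-39424 / 13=-3032.62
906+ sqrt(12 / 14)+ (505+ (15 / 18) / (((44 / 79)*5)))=sqrt(42) / 7+ 372583 / 264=1412.23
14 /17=0.82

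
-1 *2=-2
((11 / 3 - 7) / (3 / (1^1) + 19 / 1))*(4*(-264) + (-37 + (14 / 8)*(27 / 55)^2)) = 13220197 / 79860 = 165.54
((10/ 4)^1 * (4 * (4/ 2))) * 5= 100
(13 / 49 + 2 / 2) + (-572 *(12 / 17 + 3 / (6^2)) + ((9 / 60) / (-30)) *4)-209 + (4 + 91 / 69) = -626372109 / 957950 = -653.87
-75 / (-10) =15 / 2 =7.50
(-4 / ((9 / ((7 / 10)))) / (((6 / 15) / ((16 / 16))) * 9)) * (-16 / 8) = 14 / 81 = 0.17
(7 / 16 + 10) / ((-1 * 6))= -167 / 96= -1.74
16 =16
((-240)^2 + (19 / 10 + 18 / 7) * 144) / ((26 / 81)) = 82560708 / 455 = 181452.11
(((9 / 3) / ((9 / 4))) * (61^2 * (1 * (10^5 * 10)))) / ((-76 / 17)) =-63257000000 / 57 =-1109771929.82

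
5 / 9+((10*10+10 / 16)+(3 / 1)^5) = 24781 / 72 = 344.18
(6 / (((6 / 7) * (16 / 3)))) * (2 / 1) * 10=105 / 4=26.25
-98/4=-24.50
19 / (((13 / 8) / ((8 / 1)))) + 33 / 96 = 39055 / 416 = 93.88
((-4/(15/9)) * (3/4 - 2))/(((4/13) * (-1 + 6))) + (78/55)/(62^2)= 412347/211420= 1.95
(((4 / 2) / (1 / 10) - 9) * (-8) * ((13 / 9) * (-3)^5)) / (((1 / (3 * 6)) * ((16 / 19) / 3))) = 1980693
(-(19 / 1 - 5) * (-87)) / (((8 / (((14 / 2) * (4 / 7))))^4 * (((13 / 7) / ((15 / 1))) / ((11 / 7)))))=100485 / 104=966.20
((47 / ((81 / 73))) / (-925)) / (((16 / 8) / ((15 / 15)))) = -3431 / 149850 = -0.02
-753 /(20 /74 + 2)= -9287 /28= -331.68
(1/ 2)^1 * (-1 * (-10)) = 5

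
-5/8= -0.62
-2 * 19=-38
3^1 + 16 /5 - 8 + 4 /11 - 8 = -519 /55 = -9.44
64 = 64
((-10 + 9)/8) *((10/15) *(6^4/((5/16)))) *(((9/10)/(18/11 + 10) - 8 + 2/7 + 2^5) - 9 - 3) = -4272.67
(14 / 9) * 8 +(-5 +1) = 76 / 9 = 8.44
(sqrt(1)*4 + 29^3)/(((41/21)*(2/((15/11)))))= 7683795/902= 8518.62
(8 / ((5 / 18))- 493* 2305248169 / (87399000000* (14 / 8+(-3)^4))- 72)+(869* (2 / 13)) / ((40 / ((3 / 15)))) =-308735940054817 / 7232267250000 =-42.69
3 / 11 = 0.27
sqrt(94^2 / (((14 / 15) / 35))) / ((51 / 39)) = 3055 * sqrt(6) / 17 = 440.19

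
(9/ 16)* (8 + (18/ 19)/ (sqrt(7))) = 4.70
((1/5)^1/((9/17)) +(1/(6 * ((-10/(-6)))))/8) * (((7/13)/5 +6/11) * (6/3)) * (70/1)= 918589/25740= 35.69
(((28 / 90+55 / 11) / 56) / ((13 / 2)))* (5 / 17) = 239 / 55692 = 0.00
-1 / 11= -0.09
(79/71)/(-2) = -79/142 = -0.56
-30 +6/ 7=-29.14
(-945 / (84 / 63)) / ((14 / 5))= -2025 / 8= -253.12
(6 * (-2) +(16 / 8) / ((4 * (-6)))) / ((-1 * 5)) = 29 / 12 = 2.42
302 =302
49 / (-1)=-49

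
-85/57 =-1.49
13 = 13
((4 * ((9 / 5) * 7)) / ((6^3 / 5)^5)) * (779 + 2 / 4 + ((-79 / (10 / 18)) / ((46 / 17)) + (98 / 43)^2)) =136219134625 / 555432134418432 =0.00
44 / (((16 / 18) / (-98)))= -4851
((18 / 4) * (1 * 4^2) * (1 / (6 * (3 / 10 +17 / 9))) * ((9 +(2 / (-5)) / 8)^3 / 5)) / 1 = 154854153 / 197000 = 786.06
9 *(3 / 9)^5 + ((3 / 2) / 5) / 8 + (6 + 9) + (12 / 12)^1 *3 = 39041 / 2160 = 18.07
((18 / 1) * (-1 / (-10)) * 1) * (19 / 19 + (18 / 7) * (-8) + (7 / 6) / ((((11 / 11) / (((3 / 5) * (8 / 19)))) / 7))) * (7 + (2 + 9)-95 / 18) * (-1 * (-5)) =-2666247 / 1330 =-2004.70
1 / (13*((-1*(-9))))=1 / 117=0.01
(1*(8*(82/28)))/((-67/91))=-2132/67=-31.82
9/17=0.53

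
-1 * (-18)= 18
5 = 5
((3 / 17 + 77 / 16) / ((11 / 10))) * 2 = 6785 / 748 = 9.07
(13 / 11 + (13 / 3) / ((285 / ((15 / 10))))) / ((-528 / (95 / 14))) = -1079 / 69696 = -0.02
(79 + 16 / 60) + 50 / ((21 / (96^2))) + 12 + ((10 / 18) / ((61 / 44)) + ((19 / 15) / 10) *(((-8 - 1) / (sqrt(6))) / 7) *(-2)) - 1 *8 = 19 *sqrt(6) / 350 + 423239669 / 19215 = 22026.66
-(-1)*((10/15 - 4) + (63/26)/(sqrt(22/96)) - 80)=-78.27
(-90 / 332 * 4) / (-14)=45 / 581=0.08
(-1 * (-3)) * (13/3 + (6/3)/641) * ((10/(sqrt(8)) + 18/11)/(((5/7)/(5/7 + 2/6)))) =100068/3205 + 91729 * sqrt(2)/1923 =98.68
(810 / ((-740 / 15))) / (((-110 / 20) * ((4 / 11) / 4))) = 1215 / 37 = 32.84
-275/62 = -4.44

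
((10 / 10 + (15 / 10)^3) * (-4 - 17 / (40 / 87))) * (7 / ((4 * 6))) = -80311 / 1536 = -52.29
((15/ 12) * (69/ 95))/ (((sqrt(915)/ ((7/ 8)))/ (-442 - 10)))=-18193 * sqrt(915)/ 46360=-11.87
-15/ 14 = -1.07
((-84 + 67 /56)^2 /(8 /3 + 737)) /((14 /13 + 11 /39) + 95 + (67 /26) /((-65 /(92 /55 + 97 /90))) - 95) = 26980957285425 /3638154917264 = 7.42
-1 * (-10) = 10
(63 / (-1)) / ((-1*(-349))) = -63 / 349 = -0.18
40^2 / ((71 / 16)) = 25600 / 71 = 360.56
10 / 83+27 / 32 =2561 / 2656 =0.96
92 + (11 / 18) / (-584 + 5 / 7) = 6761371 / 73494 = 92.00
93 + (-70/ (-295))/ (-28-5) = 181057/ 1947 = 92.99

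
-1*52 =-52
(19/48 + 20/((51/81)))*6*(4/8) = 26243/272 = 96.48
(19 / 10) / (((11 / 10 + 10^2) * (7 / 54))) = 342 / 2359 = 0.14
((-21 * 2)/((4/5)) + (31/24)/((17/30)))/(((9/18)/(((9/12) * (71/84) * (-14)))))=242465/272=891.42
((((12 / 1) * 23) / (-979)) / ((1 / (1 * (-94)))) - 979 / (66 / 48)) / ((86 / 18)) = -6039936 / 42097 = -143.48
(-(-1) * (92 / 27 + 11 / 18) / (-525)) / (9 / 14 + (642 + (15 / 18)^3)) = -868 / 72941325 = -0.00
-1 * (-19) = 19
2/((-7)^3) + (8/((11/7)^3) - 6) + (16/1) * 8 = 56635556/456533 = 124.06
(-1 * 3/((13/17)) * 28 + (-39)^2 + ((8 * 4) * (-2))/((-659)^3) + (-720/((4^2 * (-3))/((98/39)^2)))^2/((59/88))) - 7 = 64168709899506663686/4340344225875489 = 14784.24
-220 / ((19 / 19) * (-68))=55 / 17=3.24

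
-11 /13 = -0.85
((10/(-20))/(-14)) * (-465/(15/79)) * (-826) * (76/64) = 2745329/32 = 85791.53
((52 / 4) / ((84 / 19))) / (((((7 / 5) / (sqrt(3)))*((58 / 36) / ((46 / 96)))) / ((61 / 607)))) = 1732705*sqrt(3) / 27601504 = 0.11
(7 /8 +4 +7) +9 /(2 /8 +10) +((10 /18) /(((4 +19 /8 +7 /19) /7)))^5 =2192060972673221467 /171029820321225000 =12.82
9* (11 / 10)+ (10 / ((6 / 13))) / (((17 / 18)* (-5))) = 903 / 170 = 5.31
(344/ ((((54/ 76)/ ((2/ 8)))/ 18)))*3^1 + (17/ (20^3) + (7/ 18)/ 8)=470595653/ 72000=6536.05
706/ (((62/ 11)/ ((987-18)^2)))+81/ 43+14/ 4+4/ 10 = 1567773869187/ 13330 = 117612443.30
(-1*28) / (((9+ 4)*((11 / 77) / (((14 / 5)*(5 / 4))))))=-686 / 13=-52.77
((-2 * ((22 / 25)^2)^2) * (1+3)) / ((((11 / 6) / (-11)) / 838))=24122.15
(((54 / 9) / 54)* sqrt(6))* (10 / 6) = 5* sqrt(6) / 27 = 0.45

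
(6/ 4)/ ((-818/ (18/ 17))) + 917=12751775/ 13906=917.00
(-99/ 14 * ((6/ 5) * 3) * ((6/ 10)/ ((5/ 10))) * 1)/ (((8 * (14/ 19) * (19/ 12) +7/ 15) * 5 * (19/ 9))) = -48114/ 162925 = -0.30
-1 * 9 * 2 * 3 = -54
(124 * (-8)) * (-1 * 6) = 5952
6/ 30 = 0.20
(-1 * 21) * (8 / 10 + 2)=-294 / 5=-58.80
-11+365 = 354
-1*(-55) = 55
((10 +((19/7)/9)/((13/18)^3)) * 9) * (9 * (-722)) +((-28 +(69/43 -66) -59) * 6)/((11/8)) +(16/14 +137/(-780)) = -275970587562223/436456020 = -632298.73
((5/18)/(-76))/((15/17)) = -17/4104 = -0.00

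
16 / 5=3.20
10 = 10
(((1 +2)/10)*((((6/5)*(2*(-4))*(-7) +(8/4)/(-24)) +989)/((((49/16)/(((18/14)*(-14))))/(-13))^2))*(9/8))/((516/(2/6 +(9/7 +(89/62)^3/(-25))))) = 162881354080281213/26912481863750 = 6052.26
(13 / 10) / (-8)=-13 / 80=-0.16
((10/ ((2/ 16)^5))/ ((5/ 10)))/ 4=163840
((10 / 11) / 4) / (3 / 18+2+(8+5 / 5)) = 15 / 737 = 0.02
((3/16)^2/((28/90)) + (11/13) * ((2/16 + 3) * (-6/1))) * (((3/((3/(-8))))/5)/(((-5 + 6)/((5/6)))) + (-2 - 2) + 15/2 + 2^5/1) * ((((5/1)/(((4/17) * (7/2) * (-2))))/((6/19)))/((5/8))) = 8278.13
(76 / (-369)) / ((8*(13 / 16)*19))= -8 / 4797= -0.00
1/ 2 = 0.50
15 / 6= 2.50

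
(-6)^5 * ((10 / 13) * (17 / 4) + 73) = -7709904 / 13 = -593069.54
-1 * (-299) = 299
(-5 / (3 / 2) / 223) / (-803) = 10 / 537207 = 0.00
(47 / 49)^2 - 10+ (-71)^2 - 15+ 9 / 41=5017.14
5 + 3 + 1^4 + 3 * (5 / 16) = 159 / 16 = 9.94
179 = 179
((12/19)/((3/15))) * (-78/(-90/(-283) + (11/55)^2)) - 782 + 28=-69398758/48127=-1441.99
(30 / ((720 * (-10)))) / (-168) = 1 / 40320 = 0.00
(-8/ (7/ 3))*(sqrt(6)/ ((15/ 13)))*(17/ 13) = -136*sqrt(6)/ 35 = -9.52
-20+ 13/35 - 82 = -3557/35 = -101.63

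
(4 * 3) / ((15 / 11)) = 44 / 5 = 8.80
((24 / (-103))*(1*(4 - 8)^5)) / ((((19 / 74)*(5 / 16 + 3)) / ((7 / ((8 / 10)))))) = 254607360 / 103721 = 2454.73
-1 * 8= -8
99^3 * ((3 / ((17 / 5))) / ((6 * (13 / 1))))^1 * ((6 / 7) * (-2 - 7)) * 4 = -523961460 / 1547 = -338695.19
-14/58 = -7/29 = -0.24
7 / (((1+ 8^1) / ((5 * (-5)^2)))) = 875 / 9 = 97.22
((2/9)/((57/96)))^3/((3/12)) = 1048576/5000211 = 0.21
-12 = -12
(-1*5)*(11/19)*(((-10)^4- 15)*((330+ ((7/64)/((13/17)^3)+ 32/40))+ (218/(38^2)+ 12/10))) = -9265805978300025/964430272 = -9607543.69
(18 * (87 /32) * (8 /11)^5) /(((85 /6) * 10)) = 4810752 /68446675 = 0.07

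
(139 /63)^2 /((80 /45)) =19321 /7056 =2.74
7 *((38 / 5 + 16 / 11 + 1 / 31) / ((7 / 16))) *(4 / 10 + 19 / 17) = 31977552 / 144925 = 220.65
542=542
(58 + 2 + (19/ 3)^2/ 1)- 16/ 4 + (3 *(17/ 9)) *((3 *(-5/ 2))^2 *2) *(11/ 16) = 153905/ 288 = 534.39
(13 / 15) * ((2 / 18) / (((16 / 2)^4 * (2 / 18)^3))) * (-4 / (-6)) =117 / 10240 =0.01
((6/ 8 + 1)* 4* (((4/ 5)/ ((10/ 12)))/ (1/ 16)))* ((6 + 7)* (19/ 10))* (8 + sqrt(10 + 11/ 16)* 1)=248976* sqrt(19)/ 125 + 2655744/ 125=29928.04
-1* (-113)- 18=95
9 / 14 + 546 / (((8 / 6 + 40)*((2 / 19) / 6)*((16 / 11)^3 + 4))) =145857897 / 1362760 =107.03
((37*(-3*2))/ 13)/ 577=-222/ 7501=-0.03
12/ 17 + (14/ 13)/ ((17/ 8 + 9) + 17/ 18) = 152700/ 192049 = 0.80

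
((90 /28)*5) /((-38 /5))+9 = 3663 /532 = 6.89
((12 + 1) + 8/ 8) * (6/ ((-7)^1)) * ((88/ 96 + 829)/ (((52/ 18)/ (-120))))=5377860/ 13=413681.54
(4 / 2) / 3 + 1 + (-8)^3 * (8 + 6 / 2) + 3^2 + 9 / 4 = -67429 / 12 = -5619.08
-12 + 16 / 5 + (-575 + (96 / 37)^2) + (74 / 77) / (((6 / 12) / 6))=-298074027 / 527065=-565.54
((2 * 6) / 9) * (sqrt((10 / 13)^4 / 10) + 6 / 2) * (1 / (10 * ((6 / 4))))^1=8 * sqrt(10) / 1521 + 4 / 15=0.28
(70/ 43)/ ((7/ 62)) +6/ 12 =1283/ 86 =14.92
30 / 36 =5 / 6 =0.83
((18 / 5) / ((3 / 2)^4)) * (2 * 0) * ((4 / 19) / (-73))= 0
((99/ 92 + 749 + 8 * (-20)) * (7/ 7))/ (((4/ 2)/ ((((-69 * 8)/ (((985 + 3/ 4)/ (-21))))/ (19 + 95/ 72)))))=140711904/ 824087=170.75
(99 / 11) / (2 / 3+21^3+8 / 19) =0.00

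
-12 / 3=-4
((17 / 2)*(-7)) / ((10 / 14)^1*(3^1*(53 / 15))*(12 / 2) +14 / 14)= -833 / 650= -1.28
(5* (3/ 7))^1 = 15/ 7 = 2.14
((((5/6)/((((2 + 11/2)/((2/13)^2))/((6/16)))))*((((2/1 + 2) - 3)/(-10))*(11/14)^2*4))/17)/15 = -121/126699300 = -0.00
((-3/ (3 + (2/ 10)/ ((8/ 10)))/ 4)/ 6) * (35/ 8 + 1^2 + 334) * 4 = -2715/ 52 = -52.21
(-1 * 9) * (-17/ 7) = 21.86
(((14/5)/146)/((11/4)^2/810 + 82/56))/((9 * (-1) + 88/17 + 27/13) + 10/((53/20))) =82646928/12872320169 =0.01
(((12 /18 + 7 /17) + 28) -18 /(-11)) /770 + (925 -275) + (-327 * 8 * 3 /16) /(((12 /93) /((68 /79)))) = -44739208223 /17062815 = -2622.03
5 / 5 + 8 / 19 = 27 / 19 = 1.42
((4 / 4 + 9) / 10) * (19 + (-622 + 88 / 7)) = -590.43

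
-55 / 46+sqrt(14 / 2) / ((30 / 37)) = -55 / 46+37 * sqrt(7) / 30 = 2.07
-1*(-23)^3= 12167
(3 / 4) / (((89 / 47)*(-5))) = -141 / 1780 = -0.08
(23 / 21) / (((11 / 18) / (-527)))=-72726 / 77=-944.49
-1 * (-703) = 703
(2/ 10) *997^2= 994009/ 5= 198801.80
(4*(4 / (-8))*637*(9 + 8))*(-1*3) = 64974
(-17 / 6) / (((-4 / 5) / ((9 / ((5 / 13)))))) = 663 / 8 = 82.88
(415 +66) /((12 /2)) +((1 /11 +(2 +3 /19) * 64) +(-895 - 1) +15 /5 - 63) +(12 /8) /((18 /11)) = -1847695 /2508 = -736.72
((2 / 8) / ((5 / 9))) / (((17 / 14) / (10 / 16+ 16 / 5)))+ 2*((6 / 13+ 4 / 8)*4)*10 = 407371 / 5200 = 78.34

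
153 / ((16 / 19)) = 2907 / 16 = 181.69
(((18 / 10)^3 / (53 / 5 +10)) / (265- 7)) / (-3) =-81 / 221450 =-0.00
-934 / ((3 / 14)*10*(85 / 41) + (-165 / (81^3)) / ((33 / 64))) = -142457011578 / 677495435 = -210.27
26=26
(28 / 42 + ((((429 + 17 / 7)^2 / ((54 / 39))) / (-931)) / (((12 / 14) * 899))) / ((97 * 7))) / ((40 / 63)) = 35788202263 / 34098117060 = 1.05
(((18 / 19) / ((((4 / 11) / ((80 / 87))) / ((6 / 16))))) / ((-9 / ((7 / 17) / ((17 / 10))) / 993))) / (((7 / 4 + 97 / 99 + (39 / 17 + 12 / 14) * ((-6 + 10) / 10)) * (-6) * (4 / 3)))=1324686825 / 1761361313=0.75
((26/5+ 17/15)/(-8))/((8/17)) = -1.68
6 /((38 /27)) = 81 /19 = 4.26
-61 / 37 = -1.65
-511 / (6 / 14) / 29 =-3577 / 87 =-41.11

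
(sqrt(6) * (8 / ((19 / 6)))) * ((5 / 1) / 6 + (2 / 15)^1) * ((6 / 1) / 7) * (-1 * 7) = -1392 * sqrt(6) / 95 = -35.89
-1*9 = -9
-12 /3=-4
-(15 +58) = -73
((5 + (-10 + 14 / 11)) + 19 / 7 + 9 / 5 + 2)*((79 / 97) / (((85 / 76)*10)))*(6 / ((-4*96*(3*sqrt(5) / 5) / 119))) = -1610573*sqrt(5) / 12804000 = -0.28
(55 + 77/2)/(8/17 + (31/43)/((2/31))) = 136697/17025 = 8.03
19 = 19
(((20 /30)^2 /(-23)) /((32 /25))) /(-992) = 25 /1642752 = 0.00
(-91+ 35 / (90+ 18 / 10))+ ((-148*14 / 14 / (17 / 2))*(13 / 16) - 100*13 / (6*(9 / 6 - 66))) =-4002925 / 39474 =-101.41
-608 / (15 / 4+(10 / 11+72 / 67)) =-1792384 / 16903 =-106.04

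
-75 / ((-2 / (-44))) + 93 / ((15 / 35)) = -1433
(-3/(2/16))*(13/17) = -312/17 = -18.35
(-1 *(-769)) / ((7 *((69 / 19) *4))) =14611 / 1932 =7.56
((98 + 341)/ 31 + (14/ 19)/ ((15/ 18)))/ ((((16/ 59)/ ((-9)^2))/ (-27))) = -5717323197/ 47120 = -121335.38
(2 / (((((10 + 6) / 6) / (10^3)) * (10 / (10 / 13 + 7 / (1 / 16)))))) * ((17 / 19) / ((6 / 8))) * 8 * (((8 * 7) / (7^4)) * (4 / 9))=638003200 / 762489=836.74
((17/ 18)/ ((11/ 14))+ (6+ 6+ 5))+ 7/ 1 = 25.20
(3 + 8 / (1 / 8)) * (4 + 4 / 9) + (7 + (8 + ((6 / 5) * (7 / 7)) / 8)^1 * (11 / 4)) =235577 / 720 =327.19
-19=-19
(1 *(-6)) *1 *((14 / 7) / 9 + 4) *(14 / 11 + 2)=-912 / 11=-82.91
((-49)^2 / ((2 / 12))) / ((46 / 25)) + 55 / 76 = 13686965 / 1748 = 7830.07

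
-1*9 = -9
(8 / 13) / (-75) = -8 / 975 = -0.01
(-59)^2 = 3481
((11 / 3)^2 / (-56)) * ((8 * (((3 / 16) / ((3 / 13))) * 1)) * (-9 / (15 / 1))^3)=4719 / 14000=0.34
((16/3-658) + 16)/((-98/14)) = 1910/21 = 90.95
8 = 8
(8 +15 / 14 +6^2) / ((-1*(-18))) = 631 / 252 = 2.50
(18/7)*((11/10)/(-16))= -0.18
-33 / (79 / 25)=-825 / 79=-10.44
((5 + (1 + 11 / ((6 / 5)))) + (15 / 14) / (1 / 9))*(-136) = -70856 / 21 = -3374.10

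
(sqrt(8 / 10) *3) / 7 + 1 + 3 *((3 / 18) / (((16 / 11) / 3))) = 6 *sqrt(5) / 35 + 65 / 32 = 2.41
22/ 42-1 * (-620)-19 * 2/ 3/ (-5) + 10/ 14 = 21832/ 35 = 623.77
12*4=48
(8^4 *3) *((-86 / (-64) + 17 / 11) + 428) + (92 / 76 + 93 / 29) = 32091606806 / 6061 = 5294770.96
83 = 83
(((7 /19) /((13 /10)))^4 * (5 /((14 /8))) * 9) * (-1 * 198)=-122245200000 /3722098081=-32.84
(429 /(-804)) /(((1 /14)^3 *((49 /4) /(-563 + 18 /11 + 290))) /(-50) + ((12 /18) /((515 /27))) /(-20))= 123104982000 /403114009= 305.39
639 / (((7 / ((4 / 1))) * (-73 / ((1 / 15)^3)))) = -284 / 191625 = -0.00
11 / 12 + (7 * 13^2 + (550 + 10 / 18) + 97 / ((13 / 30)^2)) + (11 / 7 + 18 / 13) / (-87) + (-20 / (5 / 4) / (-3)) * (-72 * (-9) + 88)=7628100607 / 1235052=6176.34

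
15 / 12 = 5 / 4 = 1.25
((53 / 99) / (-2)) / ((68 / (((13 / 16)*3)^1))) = -689 / 71808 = -0.01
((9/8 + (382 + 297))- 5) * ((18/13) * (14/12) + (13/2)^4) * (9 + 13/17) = 166594963007/14144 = 11778490.03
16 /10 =8 /5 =1.60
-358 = -358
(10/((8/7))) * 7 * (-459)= -28113.75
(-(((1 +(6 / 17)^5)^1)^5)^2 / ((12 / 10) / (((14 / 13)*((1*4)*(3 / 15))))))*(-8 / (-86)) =-3938980262422053504185705767742012543536909173456090047271154288 / 55844336007810214424519045283646353948623191322608349227581846573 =-0.07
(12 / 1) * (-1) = -12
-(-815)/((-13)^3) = -815/2197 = -0.37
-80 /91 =-0.88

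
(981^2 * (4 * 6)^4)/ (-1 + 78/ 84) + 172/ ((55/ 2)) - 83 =-245851978018941/ 55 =-4470035963980.75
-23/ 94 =-0.24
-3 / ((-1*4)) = 3 / 4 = 0.75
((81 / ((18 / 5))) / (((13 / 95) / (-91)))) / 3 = -9975 / 2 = -4987.50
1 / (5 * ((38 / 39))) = 39 / 190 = 0.21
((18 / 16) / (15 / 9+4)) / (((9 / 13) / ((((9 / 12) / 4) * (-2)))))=-117 / 1088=-0.11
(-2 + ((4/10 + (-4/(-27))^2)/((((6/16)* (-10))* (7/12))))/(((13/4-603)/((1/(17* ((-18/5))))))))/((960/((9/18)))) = -9365228813/8990596036800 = -0.00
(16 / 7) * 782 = 12512 / 7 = 1787.43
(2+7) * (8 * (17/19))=1224/19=64.42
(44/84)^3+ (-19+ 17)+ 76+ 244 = 318.14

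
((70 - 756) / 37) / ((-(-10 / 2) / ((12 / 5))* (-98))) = 84 / 925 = 0.09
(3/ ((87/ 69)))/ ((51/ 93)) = 2139/ 493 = 4.34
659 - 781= -122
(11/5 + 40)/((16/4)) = 211/20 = 10.55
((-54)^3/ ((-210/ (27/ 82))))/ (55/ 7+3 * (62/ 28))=708588/ 41615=17.03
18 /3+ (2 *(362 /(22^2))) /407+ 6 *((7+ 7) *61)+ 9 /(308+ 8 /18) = 701325108823 /136709672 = 5130.03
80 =80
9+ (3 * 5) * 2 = 39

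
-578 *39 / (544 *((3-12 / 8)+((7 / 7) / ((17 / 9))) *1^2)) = -3757 / 184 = -20.42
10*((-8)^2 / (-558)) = -320 / 279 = -1.15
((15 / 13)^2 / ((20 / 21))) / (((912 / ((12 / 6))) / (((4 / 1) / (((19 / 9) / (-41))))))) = -116235 / 488072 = -0.24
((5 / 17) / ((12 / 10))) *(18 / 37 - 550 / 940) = -0.02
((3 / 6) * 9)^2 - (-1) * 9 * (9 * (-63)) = -20331 / 4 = -5082.75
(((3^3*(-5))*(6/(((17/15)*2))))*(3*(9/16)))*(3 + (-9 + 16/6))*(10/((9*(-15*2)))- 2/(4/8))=-1103625/136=-8114.89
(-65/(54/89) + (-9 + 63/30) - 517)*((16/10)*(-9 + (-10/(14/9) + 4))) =10904192/945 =11538.83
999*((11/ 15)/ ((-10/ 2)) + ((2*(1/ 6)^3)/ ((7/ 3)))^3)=-146.52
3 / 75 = 1 / 25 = 0.04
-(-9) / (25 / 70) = 126 / 5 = 25.20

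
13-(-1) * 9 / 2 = 17.50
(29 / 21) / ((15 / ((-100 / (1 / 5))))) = -2900 / 63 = -46.03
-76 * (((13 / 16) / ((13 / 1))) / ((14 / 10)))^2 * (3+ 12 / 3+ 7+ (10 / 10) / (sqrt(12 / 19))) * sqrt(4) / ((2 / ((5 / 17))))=-2375 / 3808 - 2375 * sqrt(57) / 319872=-0.68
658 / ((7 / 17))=1598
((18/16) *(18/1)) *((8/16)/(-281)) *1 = -81/2248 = -0.04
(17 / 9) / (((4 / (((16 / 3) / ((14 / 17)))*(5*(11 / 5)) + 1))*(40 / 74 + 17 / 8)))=1908386 / 149121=12.80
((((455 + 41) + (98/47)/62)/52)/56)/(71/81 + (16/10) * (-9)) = -292702005/23237727968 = -0.01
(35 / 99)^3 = 42875 / 970299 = 0.04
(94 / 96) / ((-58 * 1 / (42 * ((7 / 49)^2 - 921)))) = 265127 / 406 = 653.02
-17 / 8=-2.12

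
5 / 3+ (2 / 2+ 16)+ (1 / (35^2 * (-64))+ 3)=5095997 / 235200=21.67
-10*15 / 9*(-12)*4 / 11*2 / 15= 9.70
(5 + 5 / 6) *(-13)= -455 / 6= -75.83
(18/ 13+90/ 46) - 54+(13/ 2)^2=-8.41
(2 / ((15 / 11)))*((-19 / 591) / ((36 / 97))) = -20273 / 159570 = -0.13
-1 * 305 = -305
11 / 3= 3.67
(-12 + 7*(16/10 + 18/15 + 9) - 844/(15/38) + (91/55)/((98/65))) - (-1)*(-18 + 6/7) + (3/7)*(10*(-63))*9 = -1489481/330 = -4513.58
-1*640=-640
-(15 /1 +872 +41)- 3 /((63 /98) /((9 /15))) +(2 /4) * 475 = -6933 /10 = -693.30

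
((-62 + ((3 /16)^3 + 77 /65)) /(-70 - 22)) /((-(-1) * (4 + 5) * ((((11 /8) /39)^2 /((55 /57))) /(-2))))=-210466529 /1845888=-114.02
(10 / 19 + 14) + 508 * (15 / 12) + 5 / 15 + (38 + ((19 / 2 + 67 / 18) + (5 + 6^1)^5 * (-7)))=-192658162 / 171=-1126655.92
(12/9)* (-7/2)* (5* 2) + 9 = -113/3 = -37.67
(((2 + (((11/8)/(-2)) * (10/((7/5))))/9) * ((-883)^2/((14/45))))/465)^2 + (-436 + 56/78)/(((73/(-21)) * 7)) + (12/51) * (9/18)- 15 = 5269457651903369975357/85765605149952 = 61440220.04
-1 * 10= -10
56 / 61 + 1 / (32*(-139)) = 249027 / 271328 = 0.92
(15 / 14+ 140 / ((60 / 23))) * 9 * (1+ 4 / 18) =25289 / 42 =602.12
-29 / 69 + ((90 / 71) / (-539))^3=-1625321772255161 / 3867144786718521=-0.42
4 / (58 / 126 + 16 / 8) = 252 / 155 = 1.63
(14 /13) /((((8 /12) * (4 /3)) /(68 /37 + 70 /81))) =28343 /8658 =3.27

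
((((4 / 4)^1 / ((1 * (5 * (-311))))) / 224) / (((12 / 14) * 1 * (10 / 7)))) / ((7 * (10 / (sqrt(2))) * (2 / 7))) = -7 * sqrt(2) / 59712000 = -0.00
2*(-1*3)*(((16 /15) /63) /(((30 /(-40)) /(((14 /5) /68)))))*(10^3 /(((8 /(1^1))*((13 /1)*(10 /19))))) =608 /5967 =0.10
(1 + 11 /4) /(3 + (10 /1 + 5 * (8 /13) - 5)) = 65 /192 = 0.34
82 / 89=0.92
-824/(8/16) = -1648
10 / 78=5 / 39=0.13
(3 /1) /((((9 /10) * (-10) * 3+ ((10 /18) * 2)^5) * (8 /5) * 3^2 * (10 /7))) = -0.01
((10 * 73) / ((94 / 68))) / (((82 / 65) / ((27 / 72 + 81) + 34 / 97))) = 25578468175 / 747676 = 34210.63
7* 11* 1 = 77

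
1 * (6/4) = 3/2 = 1.50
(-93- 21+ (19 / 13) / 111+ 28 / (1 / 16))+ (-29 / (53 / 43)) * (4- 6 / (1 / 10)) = 126312569 / 76479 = 1651.60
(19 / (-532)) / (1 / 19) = -19 / 28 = -0.68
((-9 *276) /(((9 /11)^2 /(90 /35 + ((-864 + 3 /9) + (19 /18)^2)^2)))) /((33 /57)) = -2628056688944137 /551124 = -4768539727.80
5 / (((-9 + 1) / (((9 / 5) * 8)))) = -9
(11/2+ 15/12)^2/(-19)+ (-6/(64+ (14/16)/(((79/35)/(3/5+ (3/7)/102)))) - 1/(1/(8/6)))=-4814624131/1258801680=-3.82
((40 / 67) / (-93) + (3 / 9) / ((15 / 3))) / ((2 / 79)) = 148283 / 62310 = 2.38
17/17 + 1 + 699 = 701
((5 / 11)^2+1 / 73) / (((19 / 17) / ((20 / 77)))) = 94520 / 1846097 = 0.05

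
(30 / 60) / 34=1 / 68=0.01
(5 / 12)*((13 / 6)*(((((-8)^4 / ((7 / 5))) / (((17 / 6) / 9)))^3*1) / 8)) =152637768990720000 / 1685159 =90577665959.54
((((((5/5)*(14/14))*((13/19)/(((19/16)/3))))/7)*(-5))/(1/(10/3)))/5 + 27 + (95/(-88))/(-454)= 2643024913/100958704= 26.18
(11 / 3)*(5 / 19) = 55 / 57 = 0.96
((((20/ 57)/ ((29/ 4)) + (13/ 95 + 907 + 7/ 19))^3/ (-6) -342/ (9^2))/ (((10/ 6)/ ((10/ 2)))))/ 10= -422032140055724364991/ 11291680192500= -37375495.31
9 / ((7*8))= 9 / 56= 0.16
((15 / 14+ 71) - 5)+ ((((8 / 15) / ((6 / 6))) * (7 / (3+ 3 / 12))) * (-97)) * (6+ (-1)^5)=-267571 / 546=-490.06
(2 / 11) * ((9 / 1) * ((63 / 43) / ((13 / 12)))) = 13608 / 6149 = 2.21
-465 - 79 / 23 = -10774 / 23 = -468.43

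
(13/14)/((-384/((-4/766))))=13/1029504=0.00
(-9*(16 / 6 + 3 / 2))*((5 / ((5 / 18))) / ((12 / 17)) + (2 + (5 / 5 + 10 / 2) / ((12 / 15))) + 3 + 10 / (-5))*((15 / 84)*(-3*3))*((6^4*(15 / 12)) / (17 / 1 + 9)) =12301875 / 91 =135185.44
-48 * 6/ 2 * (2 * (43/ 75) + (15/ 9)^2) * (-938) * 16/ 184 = 26504128/ 575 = 46094.14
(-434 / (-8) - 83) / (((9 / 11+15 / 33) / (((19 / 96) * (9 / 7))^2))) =-4109985 / 2809856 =-1.46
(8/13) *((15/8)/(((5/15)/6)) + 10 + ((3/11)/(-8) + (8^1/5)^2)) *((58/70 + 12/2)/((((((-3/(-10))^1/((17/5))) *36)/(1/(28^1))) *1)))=413641841/189189000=2.19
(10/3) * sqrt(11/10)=sqrt(110)/3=3.50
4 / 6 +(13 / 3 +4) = 9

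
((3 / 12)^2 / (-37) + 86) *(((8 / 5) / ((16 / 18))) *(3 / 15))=458199 / 14800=30.96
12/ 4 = 3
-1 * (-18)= 18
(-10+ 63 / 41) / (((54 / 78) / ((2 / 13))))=-694 / 369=-1.88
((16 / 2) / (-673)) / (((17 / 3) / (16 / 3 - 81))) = 1816 / 11441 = 0.16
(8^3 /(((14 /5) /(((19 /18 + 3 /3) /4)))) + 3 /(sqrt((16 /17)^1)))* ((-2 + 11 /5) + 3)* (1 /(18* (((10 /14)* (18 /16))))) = 112* sqrt(17) /675 + 75776 /3645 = 21.47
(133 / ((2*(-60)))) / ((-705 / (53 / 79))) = 0.00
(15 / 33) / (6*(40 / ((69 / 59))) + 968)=115 / 296824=0.00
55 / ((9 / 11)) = 605 / 9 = 67.22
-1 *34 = -34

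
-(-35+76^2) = -5741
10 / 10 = 1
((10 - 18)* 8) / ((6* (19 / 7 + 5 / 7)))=-28 / 9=-3.11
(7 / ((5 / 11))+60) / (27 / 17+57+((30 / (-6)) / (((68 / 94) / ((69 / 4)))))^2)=6972992 / 1320049365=0.01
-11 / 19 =-0.58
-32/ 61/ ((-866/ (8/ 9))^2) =-512/ 926383149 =-0.00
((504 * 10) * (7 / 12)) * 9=26460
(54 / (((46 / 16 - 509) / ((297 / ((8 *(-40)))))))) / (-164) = -8019 / 13280720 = -0.00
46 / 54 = 23 / 27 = 0.85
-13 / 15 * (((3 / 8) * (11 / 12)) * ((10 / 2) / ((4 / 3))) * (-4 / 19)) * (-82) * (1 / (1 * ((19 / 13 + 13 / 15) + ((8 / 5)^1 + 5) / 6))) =-1143285 / 203224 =-5.63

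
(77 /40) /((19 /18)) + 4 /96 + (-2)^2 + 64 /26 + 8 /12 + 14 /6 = 335729 /29640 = 11.33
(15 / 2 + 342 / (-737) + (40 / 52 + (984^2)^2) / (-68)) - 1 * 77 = -2245594028596480 / 162877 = -13787054210.21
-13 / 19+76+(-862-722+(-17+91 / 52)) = -115819 / 76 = -1523.93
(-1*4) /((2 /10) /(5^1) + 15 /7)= -350 /191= -1.83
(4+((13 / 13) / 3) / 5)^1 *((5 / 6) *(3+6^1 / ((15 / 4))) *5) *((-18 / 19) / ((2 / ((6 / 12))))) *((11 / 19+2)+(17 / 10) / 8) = -5952929 / 115520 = -51.53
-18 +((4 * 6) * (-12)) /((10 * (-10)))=-378 /25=-15.12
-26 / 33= -0.79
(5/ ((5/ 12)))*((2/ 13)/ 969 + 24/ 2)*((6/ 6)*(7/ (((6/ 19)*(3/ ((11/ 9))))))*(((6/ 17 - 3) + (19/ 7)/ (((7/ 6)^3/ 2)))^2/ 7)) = 40715960761652/ 368192075069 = 110.58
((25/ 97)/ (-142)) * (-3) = 75/ 13774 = 0.01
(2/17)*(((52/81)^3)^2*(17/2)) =19770609664/282429536481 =0.07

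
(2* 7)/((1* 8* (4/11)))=77/16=4.81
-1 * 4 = -4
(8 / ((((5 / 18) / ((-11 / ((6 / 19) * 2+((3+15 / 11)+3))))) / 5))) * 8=-882816 / 557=-1584.95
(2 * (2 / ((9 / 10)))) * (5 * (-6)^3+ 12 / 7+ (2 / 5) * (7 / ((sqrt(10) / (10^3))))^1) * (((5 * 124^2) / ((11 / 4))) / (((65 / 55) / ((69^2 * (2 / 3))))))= -32743843942400 / 91+ 3643988992000 * sqrt(10) / 39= -64353102359.31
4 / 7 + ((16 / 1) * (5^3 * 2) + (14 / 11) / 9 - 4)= 2769722 / 693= 3996.71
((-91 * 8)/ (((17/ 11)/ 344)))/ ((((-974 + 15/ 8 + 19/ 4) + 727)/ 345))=2534371840/ 10897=232575.19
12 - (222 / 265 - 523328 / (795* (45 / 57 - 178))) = 782 / 105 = 7.45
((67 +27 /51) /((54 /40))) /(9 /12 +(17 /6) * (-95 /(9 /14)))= -91840 /767363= -0.12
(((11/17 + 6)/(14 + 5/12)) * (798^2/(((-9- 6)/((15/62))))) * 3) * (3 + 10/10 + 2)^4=-1678656099456/91171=-18412171.63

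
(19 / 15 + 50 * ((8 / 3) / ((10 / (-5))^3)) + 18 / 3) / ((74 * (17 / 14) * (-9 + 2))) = 47 / 3145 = 0.01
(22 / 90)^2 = 121 / 2025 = 0.06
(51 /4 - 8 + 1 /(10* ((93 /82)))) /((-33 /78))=-116987 /10230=-11.44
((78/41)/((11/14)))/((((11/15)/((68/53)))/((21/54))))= 433160/262933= 1.65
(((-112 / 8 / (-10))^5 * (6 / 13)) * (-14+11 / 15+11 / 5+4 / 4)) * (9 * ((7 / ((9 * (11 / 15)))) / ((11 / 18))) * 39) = -5755859676 / 378125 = -15222.11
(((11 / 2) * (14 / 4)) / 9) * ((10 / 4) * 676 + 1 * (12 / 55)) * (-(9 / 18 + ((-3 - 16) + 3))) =10086377 / 180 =56035.43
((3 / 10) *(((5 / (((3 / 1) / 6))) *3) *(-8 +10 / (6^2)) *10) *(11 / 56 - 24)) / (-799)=-926435 / 44744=-20.71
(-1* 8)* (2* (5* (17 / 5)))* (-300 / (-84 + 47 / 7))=-571200 / 541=-1055.82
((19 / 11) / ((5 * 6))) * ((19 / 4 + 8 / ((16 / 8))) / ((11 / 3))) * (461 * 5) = 306565 / 968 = 316.70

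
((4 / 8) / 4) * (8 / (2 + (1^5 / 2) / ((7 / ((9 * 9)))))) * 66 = 924 / 109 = 8.48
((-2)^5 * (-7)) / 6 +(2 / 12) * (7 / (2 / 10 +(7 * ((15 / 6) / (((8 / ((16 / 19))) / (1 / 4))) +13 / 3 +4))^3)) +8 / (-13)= 17247016249673144 / 469716151241103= 36.72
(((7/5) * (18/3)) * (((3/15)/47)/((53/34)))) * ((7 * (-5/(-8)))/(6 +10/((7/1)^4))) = 352947/21123680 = 0.02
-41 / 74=-0.55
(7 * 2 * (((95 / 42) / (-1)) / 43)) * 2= -190 / 129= -1.47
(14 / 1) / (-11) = -14 / 11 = -1.27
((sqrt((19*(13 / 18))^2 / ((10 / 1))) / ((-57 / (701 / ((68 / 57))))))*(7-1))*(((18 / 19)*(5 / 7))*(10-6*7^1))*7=218712*sqrt(10) / 17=40684.00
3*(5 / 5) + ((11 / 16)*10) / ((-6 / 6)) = -31 / 8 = -3.88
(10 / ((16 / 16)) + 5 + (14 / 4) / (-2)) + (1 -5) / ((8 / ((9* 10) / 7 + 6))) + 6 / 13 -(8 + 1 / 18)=-12359 / 3276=-3.77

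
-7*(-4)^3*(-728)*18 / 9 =-652288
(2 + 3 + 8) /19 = 13 /19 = 0.68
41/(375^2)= 41/140625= 0.00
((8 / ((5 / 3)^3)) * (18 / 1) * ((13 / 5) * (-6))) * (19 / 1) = -5762016 / 625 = -9219.23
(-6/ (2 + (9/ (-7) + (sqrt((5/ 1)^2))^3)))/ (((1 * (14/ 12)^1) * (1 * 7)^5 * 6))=-3/ 7395080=-0.00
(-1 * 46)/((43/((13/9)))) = -598/387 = -1.55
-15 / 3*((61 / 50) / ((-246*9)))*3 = 61 / 7380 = 0.01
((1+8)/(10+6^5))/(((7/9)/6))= 243/27251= 0.01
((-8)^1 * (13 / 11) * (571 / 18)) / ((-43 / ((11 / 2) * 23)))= 341458 / 387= 882.32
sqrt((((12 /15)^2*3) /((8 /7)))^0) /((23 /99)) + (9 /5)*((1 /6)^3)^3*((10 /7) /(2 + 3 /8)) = 921479351 /214081056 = 4.30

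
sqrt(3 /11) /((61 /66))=0.57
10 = 10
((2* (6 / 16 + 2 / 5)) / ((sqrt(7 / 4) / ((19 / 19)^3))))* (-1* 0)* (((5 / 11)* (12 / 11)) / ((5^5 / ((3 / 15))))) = 0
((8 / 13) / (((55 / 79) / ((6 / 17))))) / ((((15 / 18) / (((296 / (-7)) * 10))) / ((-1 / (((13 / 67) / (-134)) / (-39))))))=362779001856 / 85085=4263724.53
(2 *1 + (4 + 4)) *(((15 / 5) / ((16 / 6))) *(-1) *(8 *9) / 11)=-73.64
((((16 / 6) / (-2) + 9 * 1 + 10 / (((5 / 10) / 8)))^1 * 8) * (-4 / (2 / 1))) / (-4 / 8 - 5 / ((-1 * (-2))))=8048 / 9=894.22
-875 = -875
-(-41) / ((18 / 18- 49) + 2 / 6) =-123 / 143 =-0.86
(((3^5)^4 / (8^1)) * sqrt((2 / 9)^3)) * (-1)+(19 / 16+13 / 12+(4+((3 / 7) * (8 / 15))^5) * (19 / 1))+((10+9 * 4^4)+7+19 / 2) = 6072661593791 / 2521050000 - 129140163 * sqrt(2) / 4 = -45655533.71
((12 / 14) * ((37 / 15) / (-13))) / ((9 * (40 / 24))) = -74 / 6825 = -0.01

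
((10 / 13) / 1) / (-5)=-2 / 13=-0.15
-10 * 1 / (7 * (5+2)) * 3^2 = -1.84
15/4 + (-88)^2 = 30991/4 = 7747.75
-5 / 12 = -0.42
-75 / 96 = -25 / 32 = -0.78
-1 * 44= -44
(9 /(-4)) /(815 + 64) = -3 /1172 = -0.00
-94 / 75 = -1.25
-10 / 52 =-5 / 26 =-0.19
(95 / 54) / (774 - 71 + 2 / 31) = 589 / 235386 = 0.00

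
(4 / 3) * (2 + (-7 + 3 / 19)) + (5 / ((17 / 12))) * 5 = 10844 / 969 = 11.19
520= 520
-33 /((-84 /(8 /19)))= 22 /133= 0.17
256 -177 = 79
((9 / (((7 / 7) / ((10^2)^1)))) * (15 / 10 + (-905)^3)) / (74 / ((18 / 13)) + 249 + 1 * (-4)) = -3001931375175 / 1343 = -2235243019.49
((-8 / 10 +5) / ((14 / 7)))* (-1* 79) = -1659 / 10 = -165.90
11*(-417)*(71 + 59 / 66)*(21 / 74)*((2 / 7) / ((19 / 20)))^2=-791466000 / 93499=-8464.97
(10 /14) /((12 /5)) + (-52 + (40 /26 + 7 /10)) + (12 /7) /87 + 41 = -1337057 /158340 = -8.44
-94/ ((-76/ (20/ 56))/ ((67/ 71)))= 0.42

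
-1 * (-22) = 22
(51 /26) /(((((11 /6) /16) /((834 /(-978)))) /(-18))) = 262.77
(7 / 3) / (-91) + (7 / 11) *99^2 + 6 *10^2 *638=15172442 / 39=389036.97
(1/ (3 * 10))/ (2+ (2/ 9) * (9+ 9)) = 1/ 180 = 0.01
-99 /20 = -4.95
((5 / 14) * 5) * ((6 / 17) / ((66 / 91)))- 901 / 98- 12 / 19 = -8.96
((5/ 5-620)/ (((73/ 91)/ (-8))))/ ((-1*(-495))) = 450632/ 36135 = 12.47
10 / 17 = 0.59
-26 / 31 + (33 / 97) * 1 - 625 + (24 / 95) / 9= -536025034 / 856995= -625.47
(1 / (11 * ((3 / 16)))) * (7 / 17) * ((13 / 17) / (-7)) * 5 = -1040 / 9537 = -0.11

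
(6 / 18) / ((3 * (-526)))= -1 / 4734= -0.00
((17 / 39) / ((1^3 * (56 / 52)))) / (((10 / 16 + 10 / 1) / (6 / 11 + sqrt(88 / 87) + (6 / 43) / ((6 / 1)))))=1076 / 49665 + 8 * sqrt(1914) / 9135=0.06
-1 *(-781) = 781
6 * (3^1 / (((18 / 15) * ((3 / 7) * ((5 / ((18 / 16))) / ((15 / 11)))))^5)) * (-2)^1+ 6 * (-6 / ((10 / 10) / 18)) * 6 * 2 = -328406336143569 / 42218553344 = -7778.72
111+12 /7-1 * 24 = 88.71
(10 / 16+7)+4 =93 / 8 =11.62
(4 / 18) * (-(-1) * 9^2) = 18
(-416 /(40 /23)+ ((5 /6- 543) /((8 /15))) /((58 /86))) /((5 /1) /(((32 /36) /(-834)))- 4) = 4051919 /10892980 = 0.37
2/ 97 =0.02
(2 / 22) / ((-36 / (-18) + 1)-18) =-1 / 165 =-0.01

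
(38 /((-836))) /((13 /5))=-0.02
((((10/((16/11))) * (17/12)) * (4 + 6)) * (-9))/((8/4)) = -14025/32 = -438.28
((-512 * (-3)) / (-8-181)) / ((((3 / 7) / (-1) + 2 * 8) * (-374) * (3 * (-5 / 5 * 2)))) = -128 / 550341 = -0.00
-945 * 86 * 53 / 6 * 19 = -13639815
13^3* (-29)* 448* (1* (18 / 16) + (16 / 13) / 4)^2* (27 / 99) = -175765317 / 11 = -15978665.18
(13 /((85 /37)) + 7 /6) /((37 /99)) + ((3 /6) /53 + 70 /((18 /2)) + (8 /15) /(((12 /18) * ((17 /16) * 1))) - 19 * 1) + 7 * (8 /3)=39708794 /1500165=26.47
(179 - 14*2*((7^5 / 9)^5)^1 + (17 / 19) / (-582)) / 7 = -138409010098278450522647561 / 1523582298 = -90844459324558554.65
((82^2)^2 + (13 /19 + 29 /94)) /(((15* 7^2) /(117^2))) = 368457450221367 /437570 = 842053729.05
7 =7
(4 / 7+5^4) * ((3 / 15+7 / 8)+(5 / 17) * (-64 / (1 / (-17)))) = 56239497 / 280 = 200855.35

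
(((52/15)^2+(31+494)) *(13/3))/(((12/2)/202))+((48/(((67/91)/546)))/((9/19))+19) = 20827592984/135675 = 153510.91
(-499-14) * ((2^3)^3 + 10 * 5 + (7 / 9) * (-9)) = -284715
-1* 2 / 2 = -1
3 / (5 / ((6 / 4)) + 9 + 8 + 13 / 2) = 18 / 161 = 0.11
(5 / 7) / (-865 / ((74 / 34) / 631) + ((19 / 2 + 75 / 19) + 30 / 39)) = -91390 / 32084461633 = -0.00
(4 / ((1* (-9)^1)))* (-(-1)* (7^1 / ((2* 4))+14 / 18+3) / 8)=-335 / 1296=-0.26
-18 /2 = -9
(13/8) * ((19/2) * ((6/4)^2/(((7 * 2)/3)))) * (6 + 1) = 6669/128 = 52.10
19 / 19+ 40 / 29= 2.38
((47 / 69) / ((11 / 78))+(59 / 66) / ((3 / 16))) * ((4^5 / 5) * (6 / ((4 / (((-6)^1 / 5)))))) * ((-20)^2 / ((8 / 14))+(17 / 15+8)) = -21640005632 / 8625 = -2508986.16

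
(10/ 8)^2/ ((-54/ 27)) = -25/ 32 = -0.78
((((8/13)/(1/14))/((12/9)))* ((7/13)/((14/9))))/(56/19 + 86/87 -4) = -312417/8957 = -34.88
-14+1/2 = -13.50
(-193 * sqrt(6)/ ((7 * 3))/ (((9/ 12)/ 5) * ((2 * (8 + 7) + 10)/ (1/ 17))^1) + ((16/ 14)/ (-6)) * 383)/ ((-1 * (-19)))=-1532/ 399 - 193 * sqrt(6)/ 40698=-3.85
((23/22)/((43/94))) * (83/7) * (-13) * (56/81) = -9331192/38313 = -243.55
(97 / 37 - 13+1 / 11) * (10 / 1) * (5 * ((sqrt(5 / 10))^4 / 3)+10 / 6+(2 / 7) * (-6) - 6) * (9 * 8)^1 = 10802460 / 259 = 41708.34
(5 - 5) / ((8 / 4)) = 0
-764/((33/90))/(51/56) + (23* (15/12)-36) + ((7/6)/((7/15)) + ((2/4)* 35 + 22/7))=-11896305/5236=-2272.02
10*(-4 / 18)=-2.22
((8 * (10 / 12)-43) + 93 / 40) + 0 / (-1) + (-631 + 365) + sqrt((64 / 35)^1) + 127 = -20761 / 120 + 8 * sqrt(35) / 35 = -171.66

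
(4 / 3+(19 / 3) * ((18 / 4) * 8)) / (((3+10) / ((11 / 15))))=7568 / 585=12.94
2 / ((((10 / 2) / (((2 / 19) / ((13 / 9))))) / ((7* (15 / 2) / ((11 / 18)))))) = 6804 / 2717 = 2.50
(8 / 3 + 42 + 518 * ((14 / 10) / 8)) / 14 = 8119 / 840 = 9.67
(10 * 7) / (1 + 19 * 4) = 10 / 11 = 0.91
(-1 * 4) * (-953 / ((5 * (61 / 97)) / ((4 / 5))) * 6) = 8874336 / 1525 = 5819.24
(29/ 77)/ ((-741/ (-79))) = 2291/ 57057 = 0.04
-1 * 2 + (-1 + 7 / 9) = -20 / 9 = -2.22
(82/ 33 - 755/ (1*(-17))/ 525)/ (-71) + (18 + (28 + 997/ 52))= 1573976871/ 24164140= 65.14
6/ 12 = 1/ 2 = 0.50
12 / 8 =3 / 2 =1.50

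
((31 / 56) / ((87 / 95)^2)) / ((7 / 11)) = 3077525 / 2967048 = 1.04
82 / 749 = 0.11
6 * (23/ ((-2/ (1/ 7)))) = -69/ 7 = -9.86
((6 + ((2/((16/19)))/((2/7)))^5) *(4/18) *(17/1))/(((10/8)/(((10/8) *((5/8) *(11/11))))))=3537877424665/37748736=93721.75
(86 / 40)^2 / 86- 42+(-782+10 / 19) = -12515983 / 15200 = -823.42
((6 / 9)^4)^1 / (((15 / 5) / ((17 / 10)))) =136 / 1215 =0.11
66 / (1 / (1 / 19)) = 66 / 19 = 3.47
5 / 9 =0.56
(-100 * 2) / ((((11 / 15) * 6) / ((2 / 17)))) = -1000 / 187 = -5.35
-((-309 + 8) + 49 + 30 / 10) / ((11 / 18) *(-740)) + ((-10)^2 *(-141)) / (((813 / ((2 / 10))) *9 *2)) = -7378699 / 9926730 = -0.74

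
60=60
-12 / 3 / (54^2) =-1 / 729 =-0.00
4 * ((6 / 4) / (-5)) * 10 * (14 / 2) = -84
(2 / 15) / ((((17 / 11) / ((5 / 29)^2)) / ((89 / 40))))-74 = -12694757 / 171564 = -73.99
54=54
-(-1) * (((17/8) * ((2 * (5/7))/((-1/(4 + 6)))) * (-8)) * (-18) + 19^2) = -28073/7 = -4010.43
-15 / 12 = -1.25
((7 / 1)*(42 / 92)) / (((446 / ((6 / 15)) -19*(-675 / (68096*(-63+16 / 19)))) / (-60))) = -3733244928 / 21709479821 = -0.17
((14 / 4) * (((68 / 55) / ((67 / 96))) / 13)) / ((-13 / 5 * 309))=-7616 / 12828959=-0.00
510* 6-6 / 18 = 9179 / 3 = 3059.67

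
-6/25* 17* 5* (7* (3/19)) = -2142/95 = -22.55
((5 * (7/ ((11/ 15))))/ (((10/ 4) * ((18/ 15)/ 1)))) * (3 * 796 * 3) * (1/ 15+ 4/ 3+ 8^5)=41082996780/ 11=3734817889.09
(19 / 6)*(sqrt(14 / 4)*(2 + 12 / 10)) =76*sqrt(14) / 15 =18.96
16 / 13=1.23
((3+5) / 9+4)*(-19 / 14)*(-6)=39.81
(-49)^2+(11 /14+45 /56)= 134545 /56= 2402.59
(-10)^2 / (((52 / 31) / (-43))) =-33325 / 13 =-2563.46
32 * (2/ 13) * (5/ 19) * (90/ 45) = 640/ 247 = 2.59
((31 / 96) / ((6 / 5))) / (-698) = -155 / 402048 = -0.00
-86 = -86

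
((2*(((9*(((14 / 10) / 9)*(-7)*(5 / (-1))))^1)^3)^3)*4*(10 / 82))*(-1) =-1588696193083364.88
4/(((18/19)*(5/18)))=76/5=15.20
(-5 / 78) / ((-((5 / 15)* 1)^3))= 45 / 26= 1.73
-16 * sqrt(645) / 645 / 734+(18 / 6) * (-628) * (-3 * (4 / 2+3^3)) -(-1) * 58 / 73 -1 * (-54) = 11969284 / 73 -8 * sqrt(645) / 236715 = 163962.79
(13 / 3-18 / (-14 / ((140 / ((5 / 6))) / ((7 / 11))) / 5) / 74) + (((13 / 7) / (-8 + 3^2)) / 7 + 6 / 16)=1214333 / 43512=27.91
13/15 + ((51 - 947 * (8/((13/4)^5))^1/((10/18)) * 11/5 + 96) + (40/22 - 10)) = 17442994312/306316725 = 56.94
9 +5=14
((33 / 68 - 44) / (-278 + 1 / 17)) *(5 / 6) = 2959 / 22680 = 0.13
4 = 4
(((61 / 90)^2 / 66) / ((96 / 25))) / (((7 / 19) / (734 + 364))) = 4312639 / 798336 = 5.40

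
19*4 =76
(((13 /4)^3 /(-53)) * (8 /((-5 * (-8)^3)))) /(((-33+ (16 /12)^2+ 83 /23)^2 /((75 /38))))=-1412088795 /269527978737664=-0.00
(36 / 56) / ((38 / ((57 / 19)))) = 0.05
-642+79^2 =5599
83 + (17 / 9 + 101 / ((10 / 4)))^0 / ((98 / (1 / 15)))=122011 / 1470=83.00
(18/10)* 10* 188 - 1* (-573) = 3957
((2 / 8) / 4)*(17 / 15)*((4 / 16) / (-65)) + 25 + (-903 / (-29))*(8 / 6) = 120369107 / 1809600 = 66.52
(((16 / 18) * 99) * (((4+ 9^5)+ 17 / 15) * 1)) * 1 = 77951456 / 15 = 5196763.73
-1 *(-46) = 46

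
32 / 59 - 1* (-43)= 2569 / 59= 43.54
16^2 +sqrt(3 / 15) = sqrt(5) / 5 +256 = 256.45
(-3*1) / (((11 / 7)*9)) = -7 / 33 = -0.21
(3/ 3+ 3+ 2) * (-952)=-5712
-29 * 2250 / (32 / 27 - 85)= 1761750 / 2263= 778.50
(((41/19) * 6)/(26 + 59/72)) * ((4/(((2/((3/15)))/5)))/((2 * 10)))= 8856/183445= 0.05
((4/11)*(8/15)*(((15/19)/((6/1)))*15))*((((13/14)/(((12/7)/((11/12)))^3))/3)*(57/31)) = 385385/11570688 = 0.03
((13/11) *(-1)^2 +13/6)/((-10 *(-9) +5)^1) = 221/6270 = 0.04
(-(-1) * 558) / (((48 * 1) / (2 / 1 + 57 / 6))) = 2139 / 16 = 133.69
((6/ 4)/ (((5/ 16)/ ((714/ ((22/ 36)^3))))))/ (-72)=-1388016/ 6655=-208.57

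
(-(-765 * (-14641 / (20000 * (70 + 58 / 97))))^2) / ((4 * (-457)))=0.03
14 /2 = 7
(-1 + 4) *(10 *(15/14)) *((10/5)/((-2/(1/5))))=-6.43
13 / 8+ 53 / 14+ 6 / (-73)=21783 / 4088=5.33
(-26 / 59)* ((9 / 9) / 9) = -0.05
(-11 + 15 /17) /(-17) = 172 /289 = 0.60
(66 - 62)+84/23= 176/23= 7.65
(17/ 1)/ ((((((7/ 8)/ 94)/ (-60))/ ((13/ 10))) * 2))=-498576/ 7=-71225.14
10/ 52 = 5/ 26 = 0.19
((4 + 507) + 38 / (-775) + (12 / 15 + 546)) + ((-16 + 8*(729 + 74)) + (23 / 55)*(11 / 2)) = 11575479 / 1550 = 7468.05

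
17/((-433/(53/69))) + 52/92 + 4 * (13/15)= 199266/49795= 4.00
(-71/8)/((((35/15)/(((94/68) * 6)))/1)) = -30033/952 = -31.55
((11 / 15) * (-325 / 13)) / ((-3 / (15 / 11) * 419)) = 25 / 1257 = 0.02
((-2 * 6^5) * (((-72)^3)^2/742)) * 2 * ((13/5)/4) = -7041490329010176/1855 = -3795951659843.76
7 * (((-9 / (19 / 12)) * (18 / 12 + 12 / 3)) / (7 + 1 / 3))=-567 / 19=-29.84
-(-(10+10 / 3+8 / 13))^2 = -295936 / 1521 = -194.57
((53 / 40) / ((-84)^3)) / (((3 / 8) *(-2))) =53 / 17781120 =0.00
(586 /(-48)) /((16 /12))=-293 /32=-9.16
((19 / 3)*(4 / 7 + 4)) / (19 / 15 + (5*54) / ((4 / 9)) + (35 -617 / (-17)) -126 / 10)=20672 / 476567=0.04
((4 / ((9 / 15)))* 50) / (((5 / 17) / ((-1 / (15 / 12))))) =-2720 / 3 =-906.67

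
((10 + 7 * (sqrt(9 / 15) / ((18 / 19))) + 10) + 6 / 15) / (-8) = -51 / 20-133 * sqrt(15) / 720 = -3.27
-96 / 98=-48 / 49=-0.98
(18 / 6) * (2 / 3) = 2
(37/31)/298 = 37/9238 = 0.00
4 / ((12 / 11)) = 11 / 3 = 3.67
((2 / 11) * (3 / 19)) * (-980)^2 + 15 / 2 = 11527935 / 418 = 27578.79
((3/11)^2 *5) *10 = 450/121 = 3.72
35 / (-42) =-5 / 6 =-0.83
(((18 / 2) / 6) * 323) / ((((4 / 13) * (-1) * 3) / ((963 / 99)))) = -449293 / 88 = -5105.60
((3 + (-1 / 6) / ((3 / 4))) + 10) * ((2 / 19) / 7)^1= 230 / 1197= 0.19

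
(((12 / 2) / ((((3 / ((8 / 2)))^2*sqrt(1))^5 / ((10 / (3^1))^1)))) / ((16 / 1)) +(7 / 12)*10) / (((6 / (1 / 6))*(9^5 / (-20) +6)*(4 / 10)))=-0.00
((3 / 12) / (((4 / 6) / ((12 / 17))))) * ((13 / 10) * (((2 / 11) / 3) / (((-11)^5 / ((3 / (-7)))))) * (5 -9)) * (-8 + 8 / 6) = 312 / 210815759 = 0.00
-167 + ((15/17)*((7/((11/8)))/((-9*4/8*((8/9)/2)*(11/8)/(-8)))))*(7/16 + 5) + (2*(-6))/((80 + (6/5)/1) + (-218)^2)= -7829449459/81603247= -95.95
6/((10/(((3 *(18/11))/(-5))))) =-162/275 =-0.59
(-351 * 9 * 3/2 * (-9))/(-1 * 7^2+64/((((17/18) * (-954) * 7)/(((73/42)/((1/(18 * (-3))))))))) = -3765600657/4242506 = -887.59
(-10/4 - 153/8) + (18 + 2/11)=-303/88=-3.44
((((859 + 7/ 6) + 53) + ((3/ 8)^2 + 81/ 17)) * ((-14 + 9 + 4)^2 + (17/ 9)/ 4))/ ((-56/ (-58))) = 4605754219/ 3290112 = 1399.88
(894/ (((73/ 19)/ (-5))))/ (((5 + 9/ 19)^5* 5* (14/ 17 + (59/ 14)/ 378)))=-472974682578237/ 8336571082338304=-0.06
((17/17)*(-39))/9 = -13/3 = -4.33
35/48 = 0.73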